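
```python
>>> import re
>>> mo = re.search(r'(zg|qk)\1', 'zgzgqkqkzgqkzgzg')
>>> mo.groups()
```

The backreference `\1` re-matches whatever the first group consumed, character for character.
Unlike `match`, `search` isn't anchored — it looks for the pattern anywhere in the string.
The match spans [0:4] → 'zgzg'.
Captured: group 1 = 'zg'.

('zg',)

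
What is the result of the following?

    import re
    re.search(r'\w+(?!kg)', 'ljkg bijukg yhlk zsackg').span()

`(?!…)`/`(?<!…)` only lets a position through if the neighbouring text does NOT match; no characters are consumed.
The match spans [0:4] → 'ljkg'.

(0, 4)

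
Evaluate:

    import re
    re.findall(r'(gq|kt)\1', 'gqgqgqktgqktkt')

['gq', 'kt']

A backreference is literal: `\1` must see the identical characters the first group matched.
Scanning left to right: at [0:4] match 'gqgq', group 1 = 'gq'; at [10:14] match 'ktkt', group 1 = 'kt'.
With a single group, `findall` returns only what that group captured — 2 items.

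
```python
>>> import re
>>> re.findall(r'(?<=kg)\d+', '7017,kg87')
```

The positive lookaround only admits positions where the adjacent text matches; those characters stay outside the span.
`findall` yields the raw match text (1 of them) because the pattern has no groups.

['87']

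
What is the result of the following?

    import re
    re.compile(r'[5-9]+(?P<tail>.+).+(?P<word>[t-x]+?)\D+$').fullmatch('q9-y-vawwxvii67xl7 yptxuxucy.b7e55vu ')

None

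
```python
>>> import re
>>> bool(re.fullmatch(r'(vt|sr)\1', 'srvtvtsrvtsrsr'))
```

`\1` is not a pattern — it's the concrete string captured by group 1, re-applied verbatim.
`re.fullmatch` is like wrapping the pattern in `^…$` (in single-line mode).
Here there's no way to consume every character, so the call returns None, and `bool(None)` is False.

False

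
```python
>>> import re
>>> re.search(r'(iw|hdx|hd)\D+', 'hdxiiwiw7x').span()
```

Unlike `match`, `search` isn't anchored — it looks for the pattern anywhere in the string.
The match spans [0:8] → 'hdxiiwiw'.
Captured: group 1 = 'hdx'.

(0, 8)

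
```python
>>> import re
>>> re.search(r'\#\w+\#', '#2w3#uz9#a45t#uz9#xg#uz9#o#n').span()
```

(0, 5)

`re.search` scans for the first position where the pattern succeeds.
The match spans [0:5] → '#2w3#'.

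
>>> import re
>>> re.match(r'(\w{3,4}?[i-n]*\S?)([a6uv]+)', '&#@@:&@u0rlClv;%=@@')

`re.match` won't scan ahead — the pattern has to work from the very first character.
Here the pattern fails at index 0, so the call returns None.

None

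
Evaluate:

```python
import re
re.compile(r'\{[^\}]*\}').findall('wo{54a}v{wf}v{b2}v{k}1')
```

Matches: at [2:7] → '{54a}'; at [8:12] → '{wf}'; at [13:17] → '{b2}'; at [18:21] → '{k}'.
`findall` yields the raw match text (4 of them) because the pattern has no groups.

['{54a}', '{wf}', '{b2}', '{k}']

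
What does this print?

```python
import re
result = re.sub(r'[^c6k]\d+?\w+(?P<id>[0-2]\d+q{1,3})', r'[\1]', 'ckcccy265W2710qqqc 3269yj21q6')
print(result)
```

The pattern matches any character except [c6k], then one or more of a digit (lazy), then one or more of a word character; then a character in [0-2], then one or more of a digit, then 1 to 3 of the literal 'q' (captured as 'id').
Matches: at [5:17] → 'y265W2710qqq'; at [18:28] → ' 3269yj21q'.
`\1` in the replacement pulls in group 1's text for each match.

ckccc[10qqq]c[21q]6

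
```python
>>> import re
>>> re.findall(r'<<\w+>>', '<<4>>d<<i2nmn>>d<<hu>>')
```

['<<4>>', '<<i2nmn>>', '<<hu>>']

`findall` yields the raw match text (3 of them) because the pattern has no groups.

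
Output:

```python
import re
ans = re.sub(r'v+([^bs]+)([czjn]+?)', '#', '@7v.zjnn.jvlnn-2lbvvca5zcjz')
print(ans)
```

This matches one or more of a literal 'v'; then one or more of any character except [bs] (captured); then one or more of one of [czjn] (lazy) (captured).
Matches: at [2:14] → 'v.zjnn.jvlnn'; at [18:27] → 'vvca5zcjz'.
Each match is replaced by '#'.

@7#-2lb#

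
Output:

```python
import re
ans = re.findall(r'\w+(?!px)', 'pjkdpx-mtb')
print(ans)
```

`(?!…)`/`(?<!…)` only lets a position through if the neighbouring text does NOT match; no characters are consumed.
`findall` yields the raw match text (2 of them) because the pattern has no groups.

['pjkdpx', 'mtb']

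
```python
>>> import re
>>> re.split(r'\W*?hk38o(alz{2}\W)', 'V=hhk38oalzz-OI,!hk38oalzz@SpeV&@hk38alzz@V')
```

The pattern matches zero or more of a non-word character (lazy), then the literal 'hk3', then the literal '8o'; then the literal 'al', then exactly 2 of a literal 'z', then a non-word character (captured).
Matches to split on: at [3:13] → 'hk38oalzz-'; at [15:27] → ',!hk38oalzz@'.
Because the pattern has a capturing group, `split` also inserts each captured text between the pieces.

['V=h', 'alzz-', 'OI', 'alzz@', 'SpeV&@hk38alzz@V']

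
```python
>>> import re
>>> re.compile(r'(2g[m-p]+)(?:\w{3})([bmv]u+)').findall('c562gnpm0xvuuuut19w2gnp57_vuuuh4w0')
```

[('2gnp', 'vuuuu'), ('2gnp', 'vuuu')]

The pattern matches the literal '2g', then one or more of a character in [m-p] (captured); then exactly 3 of a word character (non-capturing group); then one of [bmv], then one or more of the literal 'u' (captured).
Walking the string: at [3:15] match '2gnpm0xvuuuu', groups = ('2gnp', 'vuuuu'); at [19:30] match '2gnp57_vuuu', groups = ('2gnp', 'vuuu').
Multiple groups make `findall` return tuples — one 2-tuple for each match.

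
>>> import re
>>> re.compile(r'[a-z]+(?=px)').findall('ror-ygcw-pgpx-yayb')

The positive lookaround only admits positions where the adjacent text matches; those characters stay outside the span.
`findall` yields the raw match text (1 of them) because the pattern has no groups.

['pg']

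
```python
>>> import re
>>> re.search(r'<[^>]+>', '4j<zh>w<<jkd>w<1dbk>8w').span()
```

`re.search` scans for the first position where the pattern succeeds.
The match spans [2:6] → '<zh>'.

(2, 6)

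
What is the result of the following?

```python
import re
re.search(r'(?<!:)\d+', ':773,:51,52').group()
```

The negative lookaround is zero-width — it rules out positions where the adjacent text would match, without consuming anything.
The match spans [2:4] → '73'.

'73'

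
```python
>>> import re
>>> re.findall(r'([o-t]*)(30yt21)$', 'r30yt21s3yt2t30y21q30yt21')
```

[('q', '30yt21')]

With 2 capturing groups, `findall` returns a 2-tuple per match.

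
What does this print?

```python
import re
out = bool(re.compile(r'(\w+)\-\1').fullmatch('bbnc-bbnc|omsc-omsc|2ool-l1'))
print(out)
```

False

After group 1 captures some text, `\1` only succeeds where that same text appears again.
`re.fullmatch` is like wrapping the pattern in `^…$` (in single-line mode).
Here the pattern can't cover the whole string, so the call returns None, and `bool(None)` is False.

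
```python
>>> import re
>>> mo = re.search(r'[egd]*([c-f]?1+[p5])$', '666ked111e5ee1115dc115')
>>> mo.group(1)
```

'c115'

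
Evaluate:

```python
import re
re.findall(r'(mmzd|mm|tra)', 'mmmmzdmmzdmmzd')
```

Branches in `(...|...)` are attempted left-to-right; the first branch that allows the whole pattern to succeed is taken.
Scanning left to right: at [0:2] match 'mm', group 1 = 'mm'; at [2:6] match 'mmzd', group 1 = 'mmzd'; at [6:10] match 'mmzd', group 1 = 'mmzd'; at [10:14] match 'mmzd', group 1 = 'mmzd'.
One capturing group, so `findall` returns just the captured substring from each match — 4 in all.

['mm', 'mmzd', 'mmzd', 'mmzd']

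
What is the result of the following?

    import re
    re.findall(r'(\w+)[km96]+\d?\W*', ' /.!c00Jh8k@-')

Pattern: one or more of a word character (captured); then one or more of one of [km96], then optionally a digit, then zero or more of a non-word character.
Walking the string: at [4:13] match 'c00Jh8k@-', group 1 = 'c00Jh8'.
One capturing group, so `findall` returns just the captured substring from the one match — 1 in all.

['c00Jh8']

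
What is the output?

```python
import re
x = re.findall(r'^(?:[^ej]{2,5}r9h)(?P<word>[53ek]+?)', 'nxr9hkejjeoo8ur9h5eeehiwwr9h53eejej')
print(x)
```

['k']

Pattern: anchored at the start of the string; then 2 to 5 of any character except [ej], then the literal 'r9h' (non-capturing group); then one or more of one of [53ek] (lazy) (captured as 'word').
Matches: at [0:6] match 'nxr9hk', group 1 = 'k'.
With a single group, `findall` returns only what that group captured — 1 item.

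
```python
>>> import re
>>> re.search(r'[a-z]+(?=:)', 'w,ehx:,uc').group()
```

Because the assertion is zero-width, the text it checks is not consumed and won't appear in the result.
`re.search` tries every starting position until one works.
The match spans [2:5] → 'ehx'.

'ehx'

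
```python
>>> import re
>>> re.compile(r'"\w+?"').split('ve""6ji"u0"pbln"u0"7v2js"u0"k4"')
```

['ve"', 'u0', 'u0', 'u0', '']

`split` removes every match and returns the 5 fragments in between.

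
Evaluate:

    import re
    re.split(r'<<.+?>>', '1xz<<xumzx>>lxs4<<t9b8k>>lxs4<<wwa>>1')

['1xz', 'lxs4', 'lxs4', '1']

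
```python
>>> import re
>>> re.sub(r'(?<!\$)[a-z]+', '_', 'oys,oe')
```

'_,_'

The negative lookaround is zero-width — it rules out positions where the adjacent text would match, without consuming anything.
Every occurrence is swapped for '_'.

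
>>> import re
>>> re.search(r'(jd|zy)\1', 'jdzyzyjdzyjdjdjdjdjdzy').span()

(2, 6)

After group 1 captures some text, `\1` only succeeds where that same text appears again.
The match spans [2:6] → 'zyzy'.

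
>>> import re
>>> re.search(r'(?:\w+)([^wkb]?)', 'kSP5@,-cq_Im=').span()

(0, 5)

This matches one or more of a word character (non-capturing group); then optionally any character except [wkb] (captured).
`search` walks the string left to right and returns the first match it finds.
The match spans [0:5] → 'kSP5@'.
Captured: group 1 = '@'.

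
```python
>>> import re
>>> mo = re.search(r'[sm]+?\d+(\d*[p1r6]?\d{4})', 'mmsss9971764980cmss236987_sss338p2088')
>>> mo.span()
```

The match spans [0:15] → 'mmsss9971764980'.

(0, 15)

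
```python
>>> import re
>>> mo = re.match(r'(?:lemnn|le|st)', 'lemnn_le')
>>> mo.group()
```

`re.match` won't scan ahead — the pattern has to work from the very first character.
The match spans [0:5] → 'lemnn'.

'lemnn'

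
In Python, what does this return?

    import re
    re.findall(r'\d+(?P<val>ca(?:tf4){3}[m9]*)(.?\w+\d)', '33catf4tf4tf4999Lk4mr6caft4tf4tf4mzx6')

[('catf4tf4tf4999', 'Lk4mr6caft4tf4tf4mzx6')]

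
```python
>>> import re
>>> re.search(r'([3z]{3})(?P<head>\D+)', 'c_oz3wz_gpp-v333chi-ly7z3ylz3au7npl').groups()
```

The match spans [13:22] → '333chi-ly'.
Captured: group 1 = '333', group 2 = 'chi-ly'.

('333', 'chi-ly')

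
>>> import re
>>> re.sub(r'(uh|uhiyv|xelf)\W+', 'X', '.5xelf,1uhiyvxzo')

'.5X1uhiyvxzo'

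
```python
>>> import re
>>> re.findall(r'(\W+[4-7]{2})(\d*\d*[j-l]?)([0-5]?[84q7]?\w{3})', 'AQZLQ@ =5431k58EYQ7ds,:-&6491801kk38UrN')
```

`findall` packs the 3 group values into a tuple for every match.

[('@ =54', '31k', '58EYQ'), (',:-&64', '91801k', 'k38')]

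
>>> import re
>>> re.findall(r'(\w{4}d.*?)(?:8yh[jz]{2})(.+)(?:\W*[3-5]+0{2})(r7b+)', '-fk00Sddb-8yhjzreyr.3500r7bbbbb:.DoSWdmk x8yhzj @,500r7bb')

With 3 capturing groups, `findall` returns a 3-tuple per match.

[('k00Sddb-', 'reyr.3500r7bbbbb:.DoSWdmk x8yhzj @,', 'r7bb')]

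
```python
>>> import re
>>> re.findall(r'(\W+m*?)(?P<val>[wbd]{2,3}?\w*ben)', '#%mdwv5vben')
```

The pattern matches one or more of a non-word character, then zero or more of the literal 'm' (lazy) (captured); then 2 to 3 of one of [wbd] (lazy), then zero or more of a word character, then the literal 'ben' (captured as 'val').
Matches: at [0:11] match '#%mdwv5vben', groups = ('#%m', 'dwv5vben').
Multiple groups make `findall` return tuples — one 2-tuple for the one match.

[('#%m', 'dwv5vben')]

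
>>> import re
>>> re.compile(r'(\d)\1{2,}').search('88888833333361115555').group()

'888888'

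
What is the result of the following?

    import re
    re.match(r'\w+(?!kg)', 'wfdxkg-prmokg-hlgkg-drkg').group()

The negative lookaround is zero-width — it rules out positions where the adjacent text would match, without consuming anything.
`match` is anchored at position 0; if the pattern doesn't fit there, it returns None.
The match spans [0:6] → 'wfdxkg'.

'wfdxkg'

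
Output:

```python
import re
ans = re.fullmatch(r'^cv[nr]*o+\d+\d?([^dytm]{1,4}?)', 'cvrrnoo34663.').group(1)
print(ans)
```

.

The match spans [0:13] → 'cvrrnoo34663.'.
Captured: group 1 = '.'.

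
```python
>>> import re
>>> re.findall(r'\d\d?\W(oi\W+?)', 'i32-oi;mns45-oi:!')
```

['oi;', 'oi:']

The pattern matches a digit, then optionally a digit; then a non-word character; then the literal 'oi', then one or more of a non-word character (lazy) (captured).
A non-greedy quantifier consumes as few characters as it can — just enough that the remainder of the pattern still matches from where it stops; whatever follows it matches normally.
Walking the string: at [1:7] match '32-oi;', group 1 = 'oi;'; at [10:16] match '45-oi:', group 1 = 'oi:'.
With a single group, `findall` returns only what that group captured — 2 items.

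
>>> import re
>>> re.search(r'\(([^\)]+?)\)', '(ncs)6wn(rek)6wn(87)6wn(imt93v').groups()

('ncs',)

The match spans [0:5] → '(ncs)'.
Captured: group 1 = 'ncs'.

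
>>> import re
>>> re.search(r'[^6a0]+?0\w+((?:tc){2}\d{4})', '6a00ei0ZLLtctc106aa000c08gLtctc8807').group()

'ei0ZLLtctc106aa000c08gLtctc8807'

The pattern matches one or more of any character except [6a0] (lazy), then the literal '0'; then one or more of a word character; then the literal 'tc' repeated 2 times, then exactly 4 of a digit (captured).
`re.search` tries every starting position until one works.
The match spans [4:35] → 'ei0ZLLtctc106aa000c08gLtctc8807'.
Captured: group 1 = 'tctc8807'.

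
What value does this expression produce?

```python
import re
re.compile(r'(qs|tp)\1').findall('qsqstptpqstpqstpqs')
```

['qs', 'tp']

The backreference `\1` re-matches whatever the first group consumed, character for character.
`findall` collects group 1 from each match (2 total).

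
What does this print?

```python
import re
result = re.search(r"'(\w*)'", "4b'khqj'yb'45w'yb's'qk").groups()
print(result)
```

('khqj',)

The match spans [2:8] → "'khqj'".
Captured: group 1 = 'khqj'.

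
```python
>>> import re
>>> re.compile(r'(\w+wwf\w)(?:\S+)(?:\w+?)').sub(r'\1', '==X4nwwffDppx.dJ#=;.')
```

'==X4nwwff#=;.'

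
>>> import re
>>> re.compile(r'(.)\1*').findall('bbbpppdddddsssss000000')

['b', 'p', 'd', 's', '0']

The backreference `\1` re-matches whatever the first group consumed, character for character.
Because there's exactly one group, `findall` drops the full match and keeps group 1 from each hit.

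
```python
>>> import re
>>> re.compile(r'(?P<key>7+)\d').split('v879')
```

This matches one or more of a literal '7' (captured as 'key'); then a digit.
Matches to split on: at [2:4] → '79'.
With a capturing group present, the delimiter's captured portion is kept in the result list.

['v8', '7', '']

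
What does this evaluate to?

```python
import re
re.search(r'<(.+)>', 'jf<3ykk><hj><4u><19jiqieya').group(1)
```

'3ykk><hj><4u'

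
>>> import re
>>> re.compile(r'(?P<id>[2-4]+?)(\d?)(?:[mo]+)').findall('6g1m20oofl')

The pattern matches one or more of a character in [2-4] (lazy) (captured as 'id'); then optionally a digit (captured); then one or more of one of [mo] (non-capturing group).
Matches: at [4:8] match '20oo', groups = ('2', '0').
With 2 capturing groups, `findall` returns a 2-tuple per match.

[('2', '0')]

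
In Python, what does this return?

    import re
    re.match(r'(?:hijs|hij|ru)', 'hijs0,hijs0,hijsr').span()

(0, 4)

Branches in `(...|...)` are attempted left-to-right; the first branch that allows the whole pattern to succeed is taken.
With `match`, the pattern is implicitly anchored at the beginning.
The match spans [0:4] → 'hijs'.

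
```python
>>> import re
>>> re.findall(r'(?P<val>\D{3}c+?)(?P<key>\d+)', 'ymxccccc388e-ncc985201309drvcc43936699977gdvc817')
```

Pattern: exactly 3 of a non-digit, then one or more of a literal 'c' (lazy) (captured as 'val'); then one or more of a digit (captured as 'key').
Walking the string: at [0:11] match 'ymxccccc388', groups = ('ymxccccc', '388'); at [11:25] match 'e-ncc985201309', groups = ('e-ncc', '985201309'); at [25:41] match 'drvcc43936699977', groups = ('drvcc', '43936699977'); at [41:48] match 'gdvc817', groups = ('gdvc', '817').
2 groups means each result is a tuple of 2 captured strings — 4 here.

[('ymxccccc', '388'), ('e-ncc', '985201309'), ('drvcc', '43936699977'), ('gdvc', '817')]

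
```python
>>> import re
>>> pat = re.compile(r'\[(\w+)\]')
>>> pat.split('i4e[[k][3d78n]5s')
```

['i4e[', 'k', '', '3d78n', '5s']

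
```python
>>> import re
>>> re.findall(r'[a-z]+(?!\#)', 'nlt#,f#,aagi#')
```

The negative lookaround is zero-width — it rules out positions where the adjacent text would match, without consuming anything.
Matches: at [0:2] → 'nl'; at [8:11] → 'aag'.
With no groups in the pattern, `findall` gives back each whole match — 2 here.

['nl', 'aag']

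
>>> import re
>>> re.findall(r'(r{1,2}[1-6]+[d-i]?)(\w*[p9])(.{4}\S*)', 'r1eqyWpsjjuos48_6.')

The pattern matches 1 to 2 of a literal 'r', then one or more of a character in [1-6], then optionally a character in [d-i] (captured); then zero or more of a word character, then one of [p9] (captured); then exactly 4 of any character, then zero or more of a non-whitespace character (captured).
3 groups means the one result is a tuple of 3 captured strings — 1 here.

[('r1e', 'qyWp', 'sjjuos48_6.')]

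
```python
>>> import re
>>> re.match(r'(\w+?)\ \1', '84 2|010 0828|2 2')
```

None

`\1` is not a pattern — it's the concrete string captured by group 1, re-applied verbatim.
`re.match` won't scan ahead — the pattern has to work from the very first character.
Here the pattern fails at index 0, so the call returns None.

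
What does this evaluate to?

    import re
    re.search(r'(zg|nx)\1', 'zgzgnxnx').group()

'zgzg'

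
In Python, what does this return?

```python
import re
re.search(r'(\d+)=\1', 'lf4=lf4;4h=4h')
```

None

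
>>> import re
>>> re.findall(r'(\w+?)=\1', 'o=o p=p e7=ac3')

`\1` is not a pattern — it's the concrete string captured by group 1, re-applied verbatim.
With a single group, `findall` returns only what that group captured — 2 items.

['o', 'p']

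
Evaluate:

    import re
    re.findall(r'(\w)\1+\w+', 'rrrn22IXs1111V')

['r']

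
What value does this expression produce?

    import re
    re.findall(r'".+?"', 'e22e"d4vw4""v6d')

['"d4vw4"']

`findall` yields the raw match text (1 of them) because the pattern has no groups.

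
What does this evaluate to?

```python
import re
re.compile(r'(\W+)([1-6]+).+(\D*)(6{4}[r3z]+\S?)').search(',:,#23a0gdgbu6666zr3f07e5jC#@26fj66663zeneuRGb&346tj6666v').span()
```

(0, 40)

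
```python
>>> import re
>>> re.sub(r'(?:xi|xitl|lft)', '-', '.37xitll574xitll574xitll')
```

'.37-tll574-tll574-tll'

`|` is ordered: at each position the engine commits to the first alternative that works.
Every occurrence is swapped for '-'.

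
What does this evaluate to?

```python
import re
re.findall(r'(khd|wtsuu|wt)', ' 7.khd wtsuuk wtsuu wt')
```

Alternation isn't longest-match — the leftmost alternative that fits at this position is chosen.
One capturing group, so `findall` returns just the captured substring from each match — 4 in all.

['khd', 'wtsuu', 'wtsuu', 'wt']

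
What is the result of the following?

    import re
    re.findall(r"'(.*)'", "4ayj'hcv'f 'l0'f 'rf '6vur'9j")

["hcv'f 'l0'f 'rf '6vur"]

Walking the string: at [4:27] match "'hcv'f 'l0'f 'rf '6vur'", group 1 = "hcv'f 'l0'f 'rf '6vur".
With a single group, `findall` returns only what that group captured — 1 item.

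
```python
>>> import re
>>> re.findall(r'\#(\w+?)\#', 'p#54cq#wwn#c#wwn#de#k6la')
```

Scanning left to right: at [1:7] match '#54cq#', group 1 = '54cq'; at [10:13] match '#c#', group 1 = 'c'; at [16:20] match '#de#', group 1 = 'de'.
Because there's exactly one group, `findall` drops the full match and keeps group 1 from each hit.

['54cq', 'c', 'de']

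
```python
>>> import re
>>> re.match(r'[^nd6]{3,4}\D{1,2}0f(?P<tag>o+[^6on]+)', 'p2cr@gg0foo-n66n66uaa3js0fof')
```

Pattern: 3 to 4 of any character except [nd6], then 1 to 2 of a non-digit, then the literal '0f'; then one or more of the literal 'o', then one or more of any character except [6on] (captured as 'tag').
With `match`, the pattern is implicitly anchored at the beginning.
Here position 0 doesn't satisfy it, so the call returns None.

None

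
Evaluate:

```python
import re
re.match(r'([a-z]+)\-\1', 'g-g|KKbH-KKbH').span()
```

(0, 3)

The backreference `\1` re-matches whatever the first group consumed, character for character.
`match` is anchored at position 0; if the pattern doesn't fit there, it returns None.
The match spans [0:3] → 'g-g'.
Captured: group 1 = 'g'.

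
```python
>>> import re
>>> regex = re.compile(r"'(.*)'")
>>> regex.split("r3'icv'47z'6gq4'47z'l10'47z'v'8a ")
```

The group in the pattern means `split` returns the separators' captures alongside the pieces.

['r3', "icv'47z'6gq4'47z'l10'47z'v", '8a ']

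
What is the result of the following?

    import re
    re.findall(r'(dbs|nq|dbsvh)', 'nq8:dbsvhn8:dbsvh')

Alternation isn't longest-match — the leftmost alternative that fits at this position is chosen.
Matches: at [0:2] match 'nq', group 1 = 'nq'; at [4:7] match 'dbs', group 1 = 'dbs'; at [12:15] match 'dbs', group 1 = 'dbs'.
With a single group, `findall` returns only what that group captured — 3 items.

['nq', 'dbs', 'dbs']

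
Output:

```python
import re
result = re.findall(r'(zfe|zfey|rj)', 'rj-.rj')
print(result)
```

['rj', 'rj']

Because there's exactly one group, `findall` drops the full match and keeps group 1 from each hit.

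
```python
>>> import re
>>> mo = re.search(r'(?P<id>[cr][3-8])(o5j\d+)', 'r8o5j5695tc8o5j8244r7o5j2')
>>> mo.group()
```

The pattern matches one of [cr], then a character in [3-8] (captured as 'id'); then the literal 'o5j', then one or more of a digit (captured).
`re.search` tries every starting position until one works.
The match spans [0:9] → 'r8o5j5695'.
Captured: group 1 = 'r8', group 2 = 'o5j5695'.

'r8o5j5695'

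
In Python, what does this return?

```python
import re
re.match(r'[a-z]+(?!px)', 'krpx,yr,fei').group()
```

'krpx'

With `match`, the pattern is implicitly anchored at the beginning.
The match spans [0:4] → 'krpx'.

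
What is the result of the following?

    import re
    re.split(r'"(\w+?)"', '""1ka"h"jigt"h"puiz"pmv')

['"', '1ka', 'h', 'jigt', 'h', 'puiz', 'pmv']

Matches to split on: at [1:6] → '"1ka"'; at [7:13] → '"jigt"'; at [14:20] → '"puiz"'.
With a capturing group present, the delimiter's captured portion is kept in the result list.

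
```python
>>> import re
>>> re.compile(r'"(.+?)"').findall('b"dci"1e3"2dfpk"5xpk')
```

['dci', '2dfpk']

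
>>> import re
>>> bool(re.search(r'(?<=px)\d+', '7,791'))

The lookaround is zero-width — it requires the adjacent text to match without consuming it, so the asserted text isn't part of the match.
Here no position works, so the call returns None, and `bool(None)` is False.

False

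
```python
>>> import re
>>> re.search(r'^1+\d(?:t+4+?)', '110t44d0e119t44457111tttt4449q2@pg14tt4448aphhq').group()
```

'110t4'

The pattern matches anchored at the start of the string; then one or more of a literal '1', then a digit; then one or more of the literal 't', then one or more of a literal '4' (lazy) (non-capturing group).
With the lazy modifier that quantifier settles for the fewest repetitions that let the rest of the pattern succeed (the atoms after it are unaffected and can still be greedy).
`search` walks the string left to right and returns the first match it finds.
The match spans [0:5] → '110t4'.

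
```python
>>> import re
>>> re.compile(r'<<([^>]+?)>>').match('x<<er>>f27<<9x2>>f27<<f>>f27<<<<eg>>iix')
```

None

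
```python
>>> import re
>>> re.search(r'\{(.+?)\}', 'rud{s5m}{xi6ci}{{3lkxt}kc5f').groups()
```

('s5m',)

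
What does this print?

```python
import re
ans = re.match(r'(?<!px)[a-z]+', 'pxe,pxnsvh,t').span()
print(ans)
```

With `match`, the pattern is implicitly anchored at the beginning.
The match spans [0:3] → 'pxe'.

(0, 3)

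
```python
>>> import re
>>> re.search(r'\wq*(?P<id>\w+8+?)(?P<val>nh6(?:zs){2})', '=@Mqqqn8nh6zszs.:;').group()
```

Pattern: a word character, then zero or more of the literal 'q'; then one or more of a word character, then one or more of a literal '8' (lazy) (captured as 'id'); then the literal 'nh6', then the literal 'zs' repeated 2 times (captured as 'val').
`re.search` tries every starting position until one works.
The match spans [2:15] → 'Mqqqn8nh6zszs'.
Captured: group 1 = 'n8', group 2 = 'nh6zszs'.

'Mqqqn8nh6zszs'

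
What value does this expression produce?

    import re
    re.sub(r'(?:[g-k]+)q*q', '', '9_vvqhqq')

The pattern matches one or more of a character in [g-k] (non-capturing group); then zero or more of a literal 'q', then a literal 'q'.
Every occurrence is swapped for ''.

'9_vvq'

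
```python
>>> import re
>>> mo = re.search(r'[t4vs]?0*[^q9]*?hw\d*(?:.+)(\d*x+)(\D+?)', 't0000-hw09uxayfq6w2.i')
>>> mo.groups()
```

This matches optionally one of [t4vs], then zero or more of the literal '0'; then zero or more of any character except [q9] (lazy), then the literal 'hw', then zero or more of a digit; then one or more of any character (non-capturing group); then zero or more of a digit, then one or more of the literal 'x' (captured); then one or more of a non-digit (lazy) (captured).
The `?` after the quantifier makes it lazy — it takes as little as possible before letting the rest of the pattern try.
`search` walks the string left to right and returns the first match it finds.
The match spans [0:13] → 't0000-hw09uxa'.
Captured: group 1 = 'x', group 2 = 'a'.

('x', 'a')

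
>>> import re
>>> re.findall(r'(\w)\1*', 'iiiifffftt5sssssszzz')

['i', 'f', 't', '5', 's', 'z']

After group 1 captures some text, `\1` only succeeds where that same text appears again.
Walking the string: at [0:4] match 'iiii', group 1 = 'i'; at [4:8] match 'ffff', group 1 = 'f'; at [8:10] match 'tt', group 1 = 't'; at [10:11] match '5', group 1 = '5'; at [11:17] match 'ssssss', group 1 = 's'; ….
Because there's exactly one group, `findall` drops the full match and keeps group 1 from each hit.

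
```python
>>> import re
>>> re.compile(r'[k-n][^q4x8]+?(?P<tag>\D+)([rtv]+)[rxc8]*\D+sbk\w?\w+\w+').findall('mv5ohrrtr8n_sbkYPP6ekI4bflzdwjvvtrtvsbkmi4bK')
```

[('ohrrt', 'r')]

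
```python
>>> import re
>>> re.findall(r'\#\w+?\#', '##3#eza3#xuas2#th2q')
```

['#3#', '#xuas2#']

Since nothing is captured, `findall` lists the 2 matched substrings directly.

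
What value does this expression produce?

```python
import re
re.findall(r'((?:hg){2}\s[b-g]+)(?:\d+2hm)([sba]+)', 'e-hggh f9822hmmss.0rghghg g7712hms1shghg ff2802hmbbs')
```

Pattern: the literal 'hg' repeated 2 times, then whitespace, then one or more of a character in [b-g] (captured); then one or more of a digit, then the literal '2hm' (non-capturing group); then one or more of one of [sba] (captured).
`findall` packs the 2 group values into a tuple for every match.

[('hghg g', 's'), ('hghg ff', 'bbs')]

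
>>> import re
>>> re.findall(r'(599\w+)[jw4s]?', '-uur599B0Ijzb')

['599B0Ijzb']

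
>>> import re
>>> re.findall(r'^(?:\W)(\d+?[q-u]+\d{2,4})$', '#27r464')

This matches anchored at the start of the string; then a non-word character (non-capturing group); then one or more of a digit (lazy), then one or more of a character in [q-u], then 2 to 4 of a digit (captured); then anchored at the end.
Walking the string: at [0:7] match '#27r464', group 1 = '27r464'.
Because there's exactly one group, `findall` drops the full match and keeps group 1 from the one hit.

['27r464']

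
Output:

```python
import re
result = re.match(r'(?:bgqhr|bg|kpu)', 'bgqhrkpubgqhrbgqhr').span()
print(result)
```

(0, 5)

`re.match` only tries the pattern at the start of the string.
The match spans [0:5] → 'bgqhr'.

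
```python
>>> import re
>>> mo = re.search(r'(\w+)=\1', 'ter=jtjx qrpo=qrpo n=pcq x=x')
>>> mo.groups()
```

('qrpo',)

`\1` has to match the exact text group 1 already captured.
`search` walks the string left to right and returns the first match it finds.
The match spans [9:18] → 'qrpo=qrpo'.
Captured: group 1 = 'qrpo'.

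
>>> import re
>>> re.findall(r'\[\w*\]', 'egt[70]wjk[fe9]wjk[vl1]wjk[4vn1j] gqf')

['[70]', '[fe9]', '[vl1]', '[4vn1j]']

Since nothing is captured, `findall` lists the 4 matched substrings directly.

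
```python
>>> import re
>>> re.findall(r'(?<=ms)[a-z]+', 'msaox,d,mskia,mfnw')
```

['aox', 'kia']

The positive lookaround only admits positions where the adjacent text matches; those characters stay outside the span.
Since nothing is captured, `findall` lists the 2 matched substrings directly.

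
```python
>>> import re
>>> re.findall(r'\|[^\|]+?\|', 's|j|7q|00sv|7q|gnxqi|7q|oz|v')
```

Matches: at [1:4] → '|j|'; at [6:12] → '|00sv|'; at [14:21] → '|gnxqi|'; at [23:27] → '|oz|'.
With no groups in the pattern, `findall` gives back each whole match — 4 here.

['|j|', '|00sv|', '|gnxqi|', '|oz|']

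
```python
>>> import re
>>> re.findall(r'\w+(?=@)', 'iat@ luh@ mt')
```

['iat', 'luh']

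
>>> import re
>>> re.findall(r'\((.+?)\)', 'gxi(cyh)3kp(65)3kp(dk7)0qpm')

['cyh', '65', 'dk7']

Because there's exactly one group, `findall` drops the full match and keeps group 1 from each hit.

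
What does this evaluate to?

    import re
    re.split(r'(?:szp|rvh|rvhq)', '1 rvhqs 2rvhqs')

['1 ', 'qs 2', 'qs']

The regex engine tests alternatives in the order written; an earlier branch that matches wins even if a later one would match more.
Splitting on the pattern gives 3 pieces.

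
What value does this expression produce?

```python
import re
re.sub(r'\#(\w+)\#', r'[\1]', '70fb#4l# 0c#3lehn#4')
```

'70fb[4l] 0c[3lehn]4'

Each match is replaced using the text its own group 1 captured.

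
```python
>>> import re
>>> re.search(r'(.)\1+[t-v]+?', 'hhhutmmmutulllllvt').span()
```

After group 1 captures some text, `\1` only succeeds where that same text appears again.
Unlike `match`, `search` isn't anchored — it looks for the pattern anywhere in the string.
The match spans [0:4] → 'hhhu'.
Captured: group 1 = 'h'.

(0, 4)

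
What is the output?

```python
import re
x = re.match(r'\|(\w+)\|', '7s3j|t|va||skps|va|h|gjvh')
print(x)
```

With `match`, the pattern is implicitly anchored at the beginning.
Here position 0 doesn't satisfy it, so the call returns None.

None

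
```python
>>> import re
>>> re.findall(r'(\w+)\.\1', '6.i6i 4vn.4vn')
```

['4vn']

`\1` has to match the exact text group 1 already captured.
With a single group, `findall` returns only what that group captured — 1 item.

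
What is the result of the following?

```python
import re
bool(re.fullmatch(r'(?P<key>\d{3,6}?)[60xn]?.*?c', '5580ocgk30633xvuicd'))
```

False

Pattern: 3 to 6 of a digit (lazy) (captured as 'key'); then optionally one of [60xn], then zero or more of any character (lazy), then a literal 'c'.
`re.fullmatch` is like wrapping the pattern in `^…$` (in single-line mode).
Here there's no way to consume every character, so the call returns None, and `bool(None)` is False.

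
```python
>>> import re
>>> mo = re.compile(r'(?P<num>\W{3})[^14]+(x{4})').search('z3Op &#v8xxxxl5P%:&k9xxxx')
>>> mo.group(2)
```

This matches exactly 3 of a non-word character (captured as 'num'); then one or more of any character except [14]; then exactly 4 of a literal 'x' (captured).
Unlike `match`, `search` isn't anchored — it looks for the pattern anywhere in the string.
The match spans [4:25] → ' &#v8xxxxl5P%:&k9xxxx'.
Captured: group 1 = ' &#', group 2 = 'xxxx'.

'xxxx'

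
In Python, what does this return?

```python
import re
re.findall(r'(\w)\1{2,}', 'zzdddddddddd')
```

`\1` is not a pattern — it's the concrete string captured by group 1, re-applied verbatim.
Matches: at [2:12] match 'dddddddddd', group 1 = 'd'.
`findall` collects group 1 from the one match (1 total).

['d']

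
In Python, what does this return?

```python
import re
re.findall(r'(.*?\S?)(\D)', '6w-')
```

This matches zero or more of any character (lazy), then optionally a non-whitespace character (captured); then a non-digit (captured).
Walking the string: at [0:2] match '6w', groups = ('6', 'w'); at [2:3] match '-', groups = ('', '-').
`findall` packs the 2 group values into a tuple for every match.

[('6', 'w'), ('', '-')]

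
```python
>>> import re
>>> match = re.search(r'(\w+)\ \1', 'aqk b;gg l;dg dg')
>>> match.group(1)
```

'dg'

A backreference is literal: `\1` must see the identical characters the first group matched.
`re.search` scans for the first position where the pattern succeeds.
The match spans [11:16] → 'dg dg'.
Captured: group 1 = 'dg'.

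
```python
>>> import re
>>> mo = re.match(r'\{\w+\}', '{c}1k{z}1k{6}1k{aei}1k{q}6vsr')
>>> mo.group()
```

'{c}'

`re.match` only tries the pattern at the start of the string.
The match spans [0:3] → '{c}'.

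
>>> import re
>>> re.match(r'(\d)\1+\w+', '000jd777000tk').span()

(0, 13)

A backreference is literal: `\1` must see the identical characters the first group matched.
With `match`, the pattern is implicitly anchored at the beginning.
The match spans [0:13] → '000jd777000tk'.
Captured: group 1 = '0'.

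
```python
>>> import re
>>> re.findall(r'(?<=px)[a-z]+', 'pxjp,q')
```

['jp']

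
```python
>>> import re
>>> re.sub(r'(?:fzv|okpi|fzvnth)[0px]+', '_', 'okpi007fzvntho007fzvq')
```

Each match is replaced by '_'.

'_7fzvntho007fzvq'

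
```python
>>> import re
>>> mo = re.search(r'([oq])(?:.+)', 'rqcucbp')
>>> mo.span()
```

(1, 7)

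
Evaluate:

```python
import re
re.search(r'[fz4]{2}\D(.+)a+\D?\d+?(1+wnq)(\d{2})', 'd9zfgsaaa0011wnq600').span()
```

(2, 18)

The pattern matches exactly 2 of one of [fz4], then a non-digit; then one or more of any character (captured); then one or more of the literal 'a', then optionally a non-digit, then one or more of a digit (lazy); then one or more of the literal '1', then the literal 'wnq' (captured); then exactly 2 of a digit (captured).
The match spans [2:18] → 'zfgsaaa0011wnq60'.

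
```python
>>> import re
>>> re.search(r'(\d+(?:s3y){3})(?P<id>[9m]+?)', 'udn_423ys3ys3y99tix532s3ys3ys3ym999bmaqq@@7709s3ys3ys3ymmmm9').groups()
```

The match spans [19:32] → '532s3ys3ys3ym'.
Captured: group 1 = '532s3ys3ys3y', group 2 = 'm'.

('532s3ys3ys3y', 'm')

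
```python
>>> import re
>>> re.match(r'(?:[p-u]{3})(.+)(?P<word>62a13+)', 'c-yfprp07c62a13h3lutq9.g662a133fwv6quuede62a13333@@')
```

None

`re.match` only tries the pattern at the start of the string.
Here the pattern fails at index 0, so the call returns None.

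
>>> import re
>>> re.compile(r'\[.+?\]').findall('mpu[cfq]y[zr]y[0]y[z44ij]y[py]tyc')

A non-greedy quantifier consumes as few characters as it can — just enough that the remainder of the pattern still matches from where it stops; whatever follows it matches normally.
`findall` yields the raw match text (5 of them) because the pattern has no groups.

['[cfq]', '[zr]', '[0]', '[z44ij]', '[py]']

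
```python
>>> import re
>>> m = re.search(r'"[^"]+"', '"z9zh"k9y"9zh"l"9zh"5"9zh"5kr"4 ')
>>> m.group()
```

'"z9zh"'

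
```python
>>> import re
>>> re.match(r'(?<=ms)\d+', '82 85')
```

Because the assertion is zero-width, the text it checks is not consumed and won't appear in the result.
`re.match` won't scan ahead — the pattern has to work from the very first character.
Here position 0 doesn't satisfy it, so the call returns None.

None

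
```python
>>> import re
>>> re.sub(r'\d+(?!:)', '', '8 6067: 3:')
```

`(?!…)`/`(?<!…)` only lets a position through if the neighbouring text does NOT match; no characters are consumed.
Each match is replaced by ''.

' 7: 3:'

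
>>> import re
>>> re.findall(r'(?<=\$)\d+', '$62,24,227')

['62']

The positive lookaround only admits positions where the adjacent text matches; those characters stay outside the span.
`findall` yields the raw match text (1 of them) because the pattern has no groups.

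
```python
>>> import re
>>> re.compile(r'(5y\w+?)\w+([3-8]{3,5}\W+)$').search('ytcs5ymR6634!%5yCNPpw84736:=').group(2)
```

'736:='

The match spans [14:28] → '5yCNPpw84736:='.
Captured: group 1 = '5yC', group 2 = '736:='.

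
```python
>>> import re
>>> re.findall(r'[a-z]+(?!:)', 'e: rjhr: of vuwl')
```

['rjh', 'of', 'vuwl']

A negative assertion filters positions out without eating any characters.
Since nothing is captured, `findall` lists the 3 matched substrings directly.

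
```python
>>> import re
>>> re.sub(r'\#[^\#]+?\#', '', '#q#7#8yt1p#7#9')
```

Matches: at [0:3] → '#q#'; at [4:11] → '#8yt1p#'.
`sub` substitutes '' at each match site.

'77#9'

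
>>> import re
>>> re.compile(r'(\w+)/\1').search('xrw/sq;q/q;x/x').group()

'q/q'

`\1` is not a pattern — it's the concrete string captured by group 1, re-applied verbatim.
The match spans [7:10] → 'q/q'.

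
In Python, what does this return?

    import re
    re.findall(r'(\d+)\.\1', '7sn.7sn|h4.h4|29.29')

The backreference `\1` re-matches whatever the first group consumed, character for character.
`findall` collects group 1 from the one match (1 total).

['29']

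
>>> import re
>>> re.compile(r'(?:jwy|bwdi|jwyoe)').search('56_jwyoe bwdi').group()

'jwy'

`|` is ordered: at each position the engine commits to the first alternative that works.
`re.search` tries every starting position until one works.
The match spans [3:6] → 'jwy'.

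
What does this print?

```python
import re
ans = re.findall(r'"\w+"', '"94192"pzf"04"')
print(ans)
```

Matches: at [0:7] → '"94192"'; at [10:14] → '"04"'.
Since nothing is captured, `findall` lists the 2 matched substrings directly.

['"94192"', '"04"']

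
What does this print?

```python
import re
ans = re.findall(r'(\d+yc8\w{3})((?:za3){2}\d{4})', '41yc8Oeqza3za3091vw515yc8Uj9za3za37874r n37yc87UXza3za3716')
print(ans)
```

Pattern: one or more of a digit, then the literal 'yc8', then exactly 3 of a word character (captured); then the literal 'za3' repeated 2 times, then exactly 4 of a digit (captured).
2 groups means the one result is a tuple of 2 captured strings — 1 here.

[('515yc8Uj9', 'za3za37874')]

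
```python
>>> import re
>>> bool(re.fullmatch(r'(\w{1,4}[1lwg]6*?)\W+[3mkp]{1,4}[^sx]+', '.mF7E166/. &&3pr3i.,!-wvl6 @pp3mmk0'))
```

False

`re.fullmatch` requires the pattern to consume the entire string.
Here there's no way to consume every character, so the call returns None, and `bool(None)` is False.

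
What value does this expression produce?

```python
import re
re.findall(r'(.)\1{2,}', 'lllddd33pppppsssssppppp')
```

['l', 'd', 'p', 's', 'p']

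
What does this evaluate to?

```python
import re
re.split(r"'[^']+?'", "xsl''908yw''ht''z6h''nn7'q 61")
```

["xsl'", '', '', '', 'q 61']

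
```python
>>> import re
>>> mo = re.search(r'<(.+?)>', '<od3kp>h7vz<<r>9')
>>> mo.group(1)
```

'od3kp'

Unlike `match`, `search` isn't anchored — it looks for the pattern anywhere in the string.
The match spans [0:7] → '<od3kp>'.
Captured: group 1 = 'od3kp'.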